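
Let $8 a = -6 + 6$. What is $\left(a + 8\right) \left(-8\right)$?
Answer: $-64$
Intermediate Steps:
$a = 0$ ($a = \frac{-6 + 6}{8} = \frac{1}{8} \cdot 0 = 0$)
$\left(a + 8\right) \left(-8\right) = \left(0 + 8\right) \left(-8\right) = 8 \left(-8\right) = -64$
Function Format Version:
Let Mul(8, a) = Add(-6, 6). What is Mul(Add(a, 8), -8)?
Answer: -64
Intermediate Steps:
a = 0 (a = Mul(Rational(1, 8), Add(-6, 6)) = Mul(Rational(1, 8), 0) = 0)
Mul(Add(a, 8), -8) = Mul(Add(0, 8), -8) = Mul(8, -8) = -64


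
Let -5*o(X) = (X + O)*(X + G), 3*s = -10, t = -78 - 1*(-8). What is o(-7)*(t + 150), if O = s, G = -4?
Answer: -5456/3 ≈ -1818.7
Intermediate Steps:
t = -70 (t = -78 + 8 = -70)
s = -10/3 (s = (1/3)*(-10) = -10/3 ≈ -3.3333)
O = -10/3 ≈ -3.3333
o(X) = -(-4 + X)*(-10/3 + X)/5 (o(X) = -(X - 10/3)*(X - 4)/5 = -(-10/3 + X)*(-4 + X)/5 = -(-4 + X)*(-10/3 + X)/5)
o(-7)*(t + 150) = (-8/3 - 1/5*(-7)**2 + (22/15)*(-7))*(-70 + 150) = (-8/3 - 1/5*49 - 154/15)*80 = (-8/3 - 49/5 - 154/15)*80 = -341/15*80 = -5456/3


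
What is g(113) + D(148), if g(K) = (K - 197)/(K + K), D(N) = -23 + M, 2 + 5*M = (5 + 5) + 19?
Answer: -10154/565 ≈ -17.972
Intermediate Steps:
M = 27/5 (M = -⅖ + ((5 + 5) + 19)/5 = -⅖ + (10 + 19)/5 = -⅖ + (⅕)*29 = -⅖ + 29/5 = 27/5 ≈ 5.4000)
D(N) = -88/5 (D(N) = -23 + 27/5 = -88/5)
g(K) = (-197 + K)/(2*K) (g(K) = (-197 + K)/((2*K)) = (-197 + K)*(1/(2*K)) = (-197 + K)/(2*K))
g(113) + D(148) = (½)*(-197 + 113)/113 - 88/5 = (½)*(1/113)*(-84) - 88/5 = -42/113 - 88/5 = -10154/565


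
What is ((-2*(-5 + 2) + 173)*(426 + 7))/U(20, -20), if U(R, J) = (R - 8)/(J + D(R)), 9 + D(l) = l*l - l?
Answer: 9068319/4 ≈ 2.2671e+6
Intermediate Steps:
D(l) = -9 + l**2 - l (D(l) = -9 + (l*l - l) = -9 + (l**2 - l) = -9 + l**2 - l)
U(R, J) = (-8 + R)/(-9 + J + R**2 - R) (U(R, J) = (R - 8)/(J + (-9 + R**2 - R)) = (-8 + R)/(-9 + J + R**2 - R))
((-2*(-5 + 2) + 173)*(426 + 7))/U(20, -20) = ((-2*(-5 + 2) + 173)*(426 + 7))/(((-8 + 20)/(-9 - 20 + 20**2 - 1*20))) = ((-2*(-3) + 173)*433)/((12/(-9 - 20 + 400 - 20))) = ((6 + 173)*433)/((12/351)) = (179*433)/(((1/351)*12)) = 77507/(4/117) = 77507*(117/4) = 9068319/4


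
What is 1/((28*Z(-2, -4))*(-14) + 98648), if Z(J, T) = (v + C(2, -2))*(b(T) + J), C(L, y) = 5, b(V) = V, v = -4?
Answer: 1/101000 ≈ 9.9010e-6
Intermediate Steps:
Z(J, T) = J + T (Z(J, T) = (-4 + 5)*(T + J) = 1*(J + T) = J + T)
1/((28*Z(-2, -4))*(-14) + 98648) = 1/((28*(-2 - 4))*(-14) + 98648) = 1/((28*(-6))*(-14) + 98648) = 1/(-168*(-14) + 98648) = 1/(2352 + 98648) = 1/101000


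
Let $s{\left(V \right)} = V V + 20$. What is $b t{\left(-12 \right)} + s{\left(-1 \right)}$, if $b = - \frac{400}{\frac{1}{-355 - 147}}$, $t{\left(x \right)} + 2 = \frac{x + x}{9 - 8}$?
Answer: $-5220779$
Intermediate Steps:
$t{\left(x \right)} = -2 + 2 x$ ($t{\left(x \right)} = -2 + \frac{x + x}{9 - 8} = -2 + \frac{2 x}{1} = -2 + 2 x 1 = -2 + 2 x$)
$b = 200800$ ($b = - \frac{400}{\frac{1}{-502}} = - \frac{400}{- \frac{1}{502}} = \left(-400\right) \left(-502\right) = 200800$)
$s{\left(V \right)} = 20 + V^{2}$ ($s{\left(V \right)} = V^{2} + 20 = 20 + V^{2}$)
$b t{\left(-12 \right)} + s{\left(-1 \right)} = 200800 \left(-2 + 2 \left(-12\right)\right) + \left(20 + \left(-1\right)^{2}\right) = 200800 \left(-2 - 24\right) + \left(20 + 1\right) = 200800 \left(-26\right) + 21 = -5220800 + 21 = -5220779$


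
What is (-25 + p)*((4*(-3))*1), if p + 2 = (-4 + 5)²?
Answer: 312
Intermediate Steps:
p = -1 (p = -2 + (-4 + 5)² = -2 + 1² = -2 + 1 = -1)
(-25 + p)*((4*(-3))*1) = (-25 - 1)*((4*(-3))*1) = -(-312) = -26*(-12) = 312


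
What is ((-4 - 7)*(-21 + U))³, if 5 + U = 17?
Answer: 970299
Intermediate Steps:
U = 12 (U = -5 + 17 = 12)
((-4 - 7)*(-21 + U))³ = ((-4 - 7)*(-21 + 12))³ = (-11*(-9))³ = 99³ = 970299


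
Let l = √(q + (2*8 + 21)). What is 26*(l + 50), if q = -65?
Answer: 1300 + 52*I*√7 ≈ 1300.0 + 137.58*I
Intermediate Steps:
l = 2*I*√7 (l = √(-65 + (2*8 + 21)) = √(-65 + (16 + 21)) = √(-65 + 37) = √(-28) = 2*I*√7 ≈ 5.2915*I)
26*(l + 50) = 26*(2*I*√7 + 50) = 26*(50 + 2*I*√7) = 1300 + 52*I*√7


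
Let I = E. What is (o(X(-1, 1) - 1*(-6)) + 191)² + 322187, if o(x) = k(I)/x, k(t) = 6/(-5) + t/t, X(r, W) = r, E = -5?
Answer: 224157951/625 ≈ 3.5865e+5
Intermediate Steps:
I = -5
k(t) = -⅕ (k(t) = 6*(-⅕) + 1 = -6/5 + 1 = -⅕)
o(x) = -1/(5*x)
(o(X(-1, 1) - 1*(-6)) + 191)² + 322187 = (-1/(5*(-1 - 1*(-6))) + 191)² + 322187 = (-1/(5*(-1 + 6)) + 191)² + 322187 = (-⅕/5 + 191)² + 322187 = (-⅕*⅕ + 191)² + 322187 = (-1/25 + 191)² + 322187 = (4774/25)² + 322187 = 22791076/625 + 322187 = 224157951/625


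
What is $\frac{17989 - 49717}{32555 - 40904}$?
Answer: $\frac{10576}{2783} \approx 3.8002$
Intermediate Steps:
$\frac{17989 - 49717}{32555 - 40904} = - \frac{31728}{-8349} = \left(-31728\right) \left(- \frac{1}{8349}\right) = \frac{10576}{2783}$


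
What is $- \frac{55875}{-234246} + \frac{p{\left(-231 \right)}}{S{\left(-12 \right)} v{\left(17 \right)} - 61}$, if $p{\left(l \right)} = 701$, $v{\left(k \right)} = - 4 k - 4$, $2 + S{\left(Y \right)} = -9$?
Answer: $\frac{68350357}{57077942} \approx 1.1975$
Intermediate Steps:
$S{\left(Y \right)} = -11$ ($S{\left(Y \right)} = -2 - 9 = -11$)
$v{\left(k \right)} = -4 - 4 k$
$- \frac{55875}{-234246} + \frac{p{\left(-231 \right)}}{S{\left(-12 \right)} v{\left(17 \right)} - 61} = - \frac{55875}{-234246} + \frac{701}{- 11 \left(-4 - 68\right) - 61} = \left(-55875\right) \left(- \frac{1}{234246}\right) + \frac{701}{- 11 \left(-4 - 68\right) - 61} = \frac{18625}{78082} + \frac{701}{\left(-11\right) \left(-72\right) - 61} = \frac{18625}{78082} + \frac{701}{792 - 61} = \frac{18625}{78082} + \frac{701}{731} = \frac{68350357}{57077942}$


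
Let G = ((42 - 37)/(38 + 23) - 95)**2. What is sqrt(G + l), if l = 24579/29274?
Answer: sqrt(3192414145273374)/595238 ≈ 94.922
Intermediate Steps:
G = 33524100/3721 (G = (5/61 - 95)**2 = (-5790/61)**2 = 33524100/3721 ≈ 9009.4)
l = 8193/9758 (l = 24579*(1/29274) = 8193/9758 ≈ 0.83962)
sqrt(G + l) = sqrt(33524100/3721 + 8193/9758) = sqrt(327158653953/36309518) = sqrt(3192414145273374)/595238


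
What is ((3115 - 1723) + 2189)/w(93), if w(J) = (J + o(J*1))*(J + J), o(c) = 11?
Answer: 3581/19344 ≈ 0.18512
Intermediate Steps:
w(J) = 2*J*(11 + J) (w(J) = (J + 11)*(J + J) = (11 + J)*(2*J) = 2*J*(11 + J))
((3115 - 1723) + 2189)/w(93) = ((3115 - 1723) + 2189)/((2*93*(11 + 93))) = (1392 + 2189)/((2*93*104)) = 3581/19344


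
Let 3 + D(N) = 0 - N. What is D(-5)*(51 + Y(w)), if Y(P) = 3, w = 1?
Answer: 108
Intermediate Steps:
D(N) = -3 - N (D(N) = -3 + (0 - N) = -3 - N)
D(-5)*(51 + Y(w)) = (-3 - 1*(-5))*(51 + 3) = (-3 + 5)*54 = 2*54 = 108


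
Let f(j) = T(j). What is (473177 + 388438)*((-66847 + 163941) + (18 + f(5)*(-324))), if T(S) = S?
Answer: 82277339580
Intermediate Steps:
f(j) = j
(473177 + 388438)*((-66847 + 163941) + (18 + f(5)*(-324))) = (473177 + 388438)*((-66847 + 163941) + (18 + 5*(-324))) = 861615*(97094 + (18 - 1620)) = 861615*(97094 - 1602) = 861615*95492 = 82277339580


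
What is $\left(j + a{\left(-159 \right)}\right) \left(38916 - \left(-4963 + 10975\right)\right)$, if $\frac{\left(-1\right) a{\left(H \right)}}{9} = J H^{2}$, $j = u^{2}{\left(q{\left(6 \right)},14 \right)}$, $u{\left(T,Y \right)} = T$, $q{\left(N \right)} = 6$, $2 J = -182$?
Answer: $681283078200$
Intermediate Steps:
$J = -91$ ($J = \frac{1}{2} \left(-182\right) = -91$)
$j = 36$ ($j = 6^{2} = 36$)
$a{\left(H \right)} = 819 H^{2}$ ($a{\left(H \right)} = - 9 \left(- 91 H^{2}\right) = 819 H^{2}$)
$\left(j + a{\left(-159 \right)}\right) \left(38916 - \left(-4963 + 10975\right)\right) = \left(36 + 819 \left(-159\right)^{2}\right) \left(38916 - \left(-4963 + 10975\right)\right) = \left(36 + 819 \cdot 25281\right) \left(38916 - 6012\right) = \left(36 + 20705139\right) \left(38916 - 6012\right) = 20705175 \cdot 32904 = 681283078200$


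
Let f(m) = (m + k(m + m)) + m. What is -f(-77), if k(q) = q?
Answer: 308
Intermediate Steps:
f(m) = 4*m (f(m) = (m + (m + m)) + m = (m + 2*m) + m = 3*m + m = 4*m)
-f(-77) = -4*(-77) = -1*(-308) = 308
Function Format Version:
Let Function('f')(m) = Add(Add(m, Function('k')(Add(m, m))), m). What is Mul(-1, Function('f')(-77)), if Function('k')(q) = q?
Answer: 308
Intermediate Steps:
Function('f')(m) = Mul(4, m) (Function('f')(m) = Add(Add(m, Add(m, m)), m) = Add(Add(m, Mul(2, m)), m) = Add(Mul(3, m), m) = Mul(4, m))
Mul(-1, Function('f')(-77)) = Mul(-1, Mul(4, -77)) = Mul(-1, -308) = 308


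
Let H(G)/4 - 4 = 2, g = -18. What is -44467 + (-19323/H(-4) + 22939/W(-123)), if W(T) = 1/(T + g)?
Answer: -26237369/8 ≈ -3.2797e+6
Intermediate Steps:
H(G) = 24 (H(G) = 16 + 4*2 = 16 + 8 = 24)
W(T) = 1/(-18 + T) (W(T) = 1/(T - 18) = 1/(-18 + T))
-44467 + (-19323/H(-4) + 22939/W(-123)) = -44467 + (-19323/24 + 22939/(1/(-18 - 123))) = -44467 + (-19323*1/24 + 22939/(1/(-141))) = -44467 + (-6441/8 + 22939/(-1/141)) = -44467 + (-6441/8 + 22939*(-141)) = -44467 + (-6441/8 - 3234399) = -44467 - 25881633/8 = -26237369/8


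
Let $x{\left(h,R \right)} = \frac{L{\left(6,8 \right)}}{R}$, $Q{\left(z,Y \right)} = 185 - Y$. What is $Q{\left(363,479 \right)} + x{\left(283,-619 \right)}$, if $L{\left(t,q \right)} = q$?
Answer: $- \frac{181994}{619} \approx -294.01$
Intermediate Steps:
$x{\left(h,R \right)} = \frac{8}{R}$
$Q{\left(363,479 \right)} + x{\left(283,-619 \right)} = \left(185 - 479\right) + \frac{8}{-619} = \left(185 - 479\right) + 8 \left(- \frac{1}{619}\right) = -294 - \frac{8}{619} = - \frac{181994}{619}$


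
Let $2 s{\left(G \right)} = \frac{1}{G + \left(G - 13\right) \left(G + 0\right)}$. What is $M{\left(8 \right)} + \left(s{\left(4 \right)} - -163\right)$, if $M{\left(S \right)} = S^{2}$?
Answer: $\frac{14527}{64} \approx 226.98$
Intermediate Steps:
$s{\left(G \right)} = \frac{1}{2 \left(G + G \left(-13 + G\right)\right)}$ ($s{\left(G \right)} = \frac{1}{2 \left(G + \left(G - 13\right) \left(G + 0\right)\right)} = \frac{1}{2 \left(G + \left(-13 + G\right) G\right)} = \frac{1}{2 \left(G + G \left(-13 + G\right)\right)}$)
$M{\left(8 \right)} + \left(s{\left(4 \right)} - -163\right) = 8^{2} + \left(\frac{1}{2 \cdot 4 \left(-12 + 4\right)} - -163\right) = 64 + \left(\frac{1}{2} \cdot \frac{1}{4} \frac{1}{-8} + 163\right) = 64 + \left(\frac{1}{2} \cdot \frac{1}{4} \left(- \frac{1}{8}\right) + 163\right) = 64 + \left(- \frac{1}{64} + 163\right) = 64 + \frac{10431}{64} = \frac{14527}{64}$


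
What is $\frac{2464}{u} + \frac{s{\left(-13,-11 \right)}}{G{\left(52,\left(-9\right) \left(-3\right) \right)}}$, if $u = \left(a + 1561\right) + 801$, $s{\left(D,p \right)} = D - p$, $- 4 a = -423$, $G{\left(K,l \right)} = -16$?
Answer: $\frac{88719}{78968} \approx 1.1235$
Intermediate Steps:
$a = \frac{423}{4}$ ($a = \left(- \frac{1}{4}\right) \left(-423\right) = \frac{423}{4} \approx 105.75$)
$u = \frac{9871}{4}$ ($u = \left(\frac{423}{4} + 1561\right) + 801 = \frac{6667}{4} + 801 = \frac{9871}{4} \approx 2467.8$)
$\frac{2464}{u} + \frac{s{\left(-13,-11 \right)}}{G{\left(52,\left(-9\right) \left(-3\right) \right)}} = \frac{2464}{\frac{9871}{4}} + \frac{-13 - -11}{-16} = 2464 \cdot \frac{4}{9871} + \left(-13 + 11\right) \left(- \frac{1}{16}\right) = \frac{9856}{9871} - - \frac{1}{8} = \frac{9856}{9871} + \frac{1}{8} = \frac{88719}{78968}$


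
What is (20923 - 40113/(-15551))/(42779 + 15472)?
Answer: 325413686/905861301 ≈ 0.35923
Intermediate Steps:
(20923 - 40113/(-15551))/(42779 + 15472) = (20923 - 40113*(-1/15551))/58251 = (20923 + 40113/15551)*(1/58251) = (325413686/15551)*(1/58251) = 325413686/905861301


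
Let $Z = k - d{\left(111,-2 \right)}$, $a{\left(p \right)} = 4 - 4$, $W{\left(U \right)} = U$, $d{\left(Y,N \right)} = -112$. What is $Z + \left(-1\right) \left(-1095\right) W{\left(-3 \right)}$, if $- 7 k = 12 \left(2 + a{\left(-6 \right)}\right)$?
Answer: $- \frac{22235}{7} \approx -3176.4$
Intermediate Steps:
$a{\left(p \right)} = 0$ ($a{\left(p \right)} = 4 - 4 = 0$)
$k = - \frac{24}{7}$ ($k = - \frac{12 \left(2 + 0\right)}{7} = - \frac{12 \cdot 2}{7} = \left(- \frac{1}{7}\right) 24 = - \frac{24}{7} \approx -3.4286$)
$Z = \frac{760}{7}$ ($Z = - \frac{24}{7} - -112 = - \frac{24}{7} + 112 = \frac{760}{7} \approx 108.57$)
$Z + \left(-1\right) \left(-1095\right) W{\left(-3 \right)} = \frac{760}{7} + \left(-1\right) \left(-1095\right) \left(-3\right) = \frac{760}{7} + 1095 \left(-3\right) = \frac{760}{7} - 3285 = - \frac{22235}{7}$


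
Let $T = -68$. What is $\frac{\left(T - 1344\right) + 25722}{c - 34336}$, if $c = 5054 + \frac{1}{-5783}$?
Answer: $- \frac{140584730}{169337807} \approx -0.8302$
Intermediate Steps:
$c = \frac{29227281}{5783}$ ($c = 5054 - \frac{1}{5783} = \frac{29227281}{5783} \approx 5054.0$)
$\frac{\left(T - 1344\right) + 25722}{c - 34336} = \frac{\left(-68 - 1344\right) + 25722}{\frac{29227281}{5783} - 34336} = \frac{\left(-68 - 1344\right) + 25722}{- \frac{169337807}{5783}} = \left(-1412 + 25722\right) \left(- \frac{5783}{169337807}\right) = 24310 \left(- \frac{5783}{169337807}\right) = - \frac{140584730}{169337807}$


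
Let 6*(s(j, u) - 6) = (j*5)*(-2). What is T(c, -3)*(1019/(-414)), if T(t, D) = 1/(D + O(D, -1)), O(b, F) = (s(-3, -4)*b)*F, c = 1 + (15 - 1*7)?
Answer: -1019/12420 ≈ -0.082045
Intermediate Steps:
s(j, u) = 6 - 5*j/3 (s(j, u) = 6 + ((j*5)*(-2))/6 = 6 + ((5*j)*(-2))/6 = 6 + (-10*j)/6 = 6 - 5*j/3)
c = 9 (c = 1 + (15 - 7) = 1 + 8 = 9)
O(b, F) = 11*F*b (O(b, F) = ((6 - 5/3*(-3))*b)*F = ((6 + 5)*b)*F = (11*b)*F = 11*F*b)
T(t, D) = -1/(10*D) (T(t, D) = 1/(D + 11*(-1)*D) = 1/(D - 11*D) = 1/(-10*D) = -1/(10*D))
T(c, -3)*(1019/(-414)) = (-⅒/(-3))*(1019/(-414)) = (-⅒*(-⅓))*(1019*(-1/414)) = (1/30)*(-1019/414) = -1019/12420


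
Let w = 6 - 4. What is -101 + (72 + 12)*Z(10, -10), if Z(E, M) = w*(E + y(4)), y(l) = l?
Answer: 2251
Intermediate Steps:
w = 2
Z(E, M) = 8 + 2*E (Z(E, M) = 2*(E + 4) = 2*(4 + E) = 8 + 2*E)
-101 + (72 + 12)*Z(10, -10) = -101 + (72 + 12)*(8 + 2*10) = -101 + 84*(8 + 20) = -101 + 84*28 = -101 + 2352 = 2251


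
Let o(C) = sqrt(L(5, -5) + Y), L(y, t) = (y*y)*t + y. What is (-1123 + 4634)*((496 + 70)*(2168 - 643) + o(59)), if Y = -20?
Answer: 3030519650 + 7022*I*sqrt(35) ≈ 3.0305e+9 + 41543.0*I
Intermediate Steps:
L(y, t) = y + t*y**2 (L(y, t) = y**2*t + y = t*y**2 + y = y + t*y**2)
o(C) = 2*I*sqrt(35) (o(C) = sqrt(5*(1 - 5*5) - 20) = sqrt(5*(1 - 25) - 20) = sqrt(5*(-24) - 20) = sqrt(-120 - 20) = sqrt(-140) = 2*I*sqrt(35))
(-1123 + 4634)*((496 + 70)*(2168 - 643) + o(59)) = (-1123 + 4634)*((496 + 70)*(2168 - 643) + 2*I*sqrt(35)) = 3511*(566*1525 + 2*I*sqrt(35)) = 3511*(863150 + 2*I*sqrt(35)) = 3030519650 + 7022*I*sqrt(35)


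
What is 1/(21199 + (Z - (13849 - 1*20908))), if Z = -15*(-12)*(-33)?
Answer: 1/22318 ≈ 4.4807e-5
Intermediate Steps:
Z = -5940 (Z = 180*(-33) = -5940)
1/(21199 + (Z - (13849 - 1*20908))) = 1/(21199 + (-5940 - (13849 - 1*20908))) = 1/(21199 + (-5940 - (13849 - 20908))) = 1/(21199 + (-5940 - 1*(-7059))) = 1/(21199 + (-5940 + 7059)) = 1/(21199 + 1119) = 1/22318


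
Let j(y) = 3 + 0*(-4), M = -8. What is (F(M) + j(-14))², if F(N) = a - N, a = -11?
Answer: 0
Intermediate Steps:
j(y) = 3 (j(y) = 3 + 0 = 3)
F(N) = -11 - N
(F(M) + j(-14))² = ((-11 - 1*(-8)) + 3)² = ((-11 + 8) + 3)² = (-3 + 3)² = 0² = 0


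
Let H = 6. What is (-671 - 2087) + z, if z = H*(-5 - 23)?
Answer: -2926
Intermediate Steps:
z = -168 (z = 6*(-5 - 23) = 6*(-28) = -168)
(-671 - 2087) + z = (-671 - 2087) - 168 = -2758 - 168 = -2926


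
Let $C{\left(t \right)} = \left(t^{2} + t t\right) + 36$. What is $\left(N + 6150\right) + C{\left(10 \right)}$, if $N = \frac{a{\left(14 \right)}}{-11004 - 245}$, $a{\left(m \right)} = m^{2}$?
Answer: $\frac{10262274}{1607} \approx 6386.0$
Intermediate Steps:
$C{\left(t \right)} = 36 + 2 t^{2}$ ($C{\left(t \right)} = \left(t^{2} + t^{2}\right) + 36 = 2 t^{2} + 36 = 36 + 2 t^{2}$)
$N = - \frac{28}{1607}$ ($N = \frac{14^{2}}{-11004 - 245} = \frac{196}{-11004 - 245} = \frac{196}{-11249} = 196 \left(- \frac{1}{11249}\right) = - \frac{28}{1607} \approx -0.017424$)
$\left(N + 6150\right) + C{\left(10 \right)} = \left(- \frac{28}{1607} + 6150\right) + \left(36 + 2 \cdot 10^{2}\right) = \frac{9883022}{1607} + \left(36 + 2 \cdot 100\right) = \frac{9883022}{1607} + \left(36 + 200\right) = \frac{9883022}{1607} + 236 = \frac{10262274}{1607}$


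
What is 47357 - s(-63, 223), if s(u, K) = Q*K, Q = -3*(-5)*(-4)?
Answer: 60737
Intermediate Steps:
Q = -60 (Q = 15*(-4) = -60)
s(u, K) = -60*K
47357 - s(-63, 223) = 47357 - (-60)*223 = 47357 - 1*(-13380) = 47357 + 13380 = 60737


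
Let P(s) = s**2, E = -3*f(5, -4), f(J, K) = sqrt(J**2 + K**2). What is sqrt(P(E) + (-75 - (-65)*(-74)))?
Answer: 2*I*sqrt(1129) ≈ 67.201*I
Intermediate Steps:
E = -3*sqrt(41) (E = -3*sqrt(5**2 + (-4)**2) = -3*sqrt(25 + 16) = -3*sqrt(41) ≈ -19.209)
sqrt(P(E) + (-75 - (-65)*(-74))) = sqrt((-3*sqrt(41))**2 + (-75 - (-65)*(-74))) = sqrt(369 + (-75 - 65*74)) = sqrt(369 + (-75 - 4810)) = sqrt(369 - 4885) = sqrt(-4516) = 2*I*sqrt(1129)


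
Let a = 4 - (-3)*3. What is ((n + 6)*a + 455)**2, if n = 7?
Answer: 389376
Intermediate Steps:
a = 13 (a = 4 - 1*(-9) = 4 + 9 = 13)
((n + 6)*a + 455)**2 = ((7 + 6)*13 + 455)**2 = (13*13 + 455)**2 = (169 + 455)**2 = 624**2 = 389376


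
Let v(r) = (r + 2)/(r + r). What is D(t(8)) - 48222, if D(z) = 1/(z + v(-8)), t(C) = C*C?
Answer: -24834322/515 ≈ -48222.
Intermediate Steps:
v(r) = (2 + r)/(2*r) (v(r) = (2 + r)/((2*r)) = (2 + r)*(1/(2*r)) = (2 + r)/(2*r))
t(C) = C²
D(z) = 1/(3/8 + z) (D(z) = 1/(z + (½)*(2 - 8)/(-8)) = 1/(z + (½)*(-⅛)*(-6)) = 1/(z + 3/8) = 1/(3/8 + z))
D(t(8)) - 48222 = 8/(3 + 8*8²) - 48222 = 8/(3 + 8*64) - 48222 = 8/(3 + 512) - 48222 = 8/515 - 48222 = -24834322/515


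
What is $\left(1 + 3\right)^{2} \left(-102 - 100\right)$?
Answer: $-3232$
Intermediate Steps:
$\left(1 + 3\right)^{2} \left(-102 - 100\right) = 4^{2} \left(-202\right) = 16 \left(-202\right) = -3232$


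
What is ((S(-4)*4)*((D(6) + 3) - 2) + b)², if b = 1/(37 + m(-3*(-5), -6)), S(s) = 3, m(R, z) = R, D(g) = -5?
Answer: 6225025/2704 ≈ 2302.2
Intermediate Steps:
b = 1/52 (b = 1/(37 - 3*(-5)) = 1/(37 + 15) = 1/52 ≈ 0.019231)
((S(-4)*4)*((D(6) + 3) - 2) + b)² = ((3*4)*((-5 + 3) - 2) + 1/52)² = (12*(-2 - 2) + 1/52)² = (12*(-4) + 1/52)² = (-48 + 1/52)² = (-2495/52)² = 6225025/2704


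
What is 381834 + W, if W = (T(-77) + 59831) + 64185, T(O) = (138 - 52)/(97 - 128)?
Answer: 15681264/31 ≈ 5.0585e+5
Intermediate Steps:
T(O) = -86/31 (T(O) = 86/(-31) = 86*(-1/31) = -86/31)
W = 3844410/31 (W = (-86/31 + 59831) + 64185 = 1854675/31 + 64185 = 3844410/31 ≈ 1.2401e+5)
381834 + W = 381834 + 3844410/31 = 15681264/31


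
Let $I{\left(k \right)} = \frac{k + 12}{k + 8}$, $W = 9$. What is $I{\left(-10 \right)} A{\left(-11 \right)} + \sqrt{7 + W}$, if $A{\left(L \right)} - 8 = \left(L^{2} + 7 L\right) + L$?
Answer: $-37$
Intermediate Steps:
$I{\left(k \right)} = \frac{12 + k}{8 + k}$
$A{\left(L \right)} = 8 + L^{2} + 8 L$ ($A{\left(L \right)} = 8 + \left(\left(L^{2} + 7 L\right) + L\right) = 8 + \left(L^{2} + 8 L\right) = 8 + L^{2} + 8 L$)
$I{\left(-10 \right)} A{\left(-11 \right)} + \sqrt{7 + W} = \frac{12 - 10}{8 - 10} \left(8 + \left(-11\right)^{2} + 8 \left(-11\right)\right) + \sqrt{7 + 9} = \frac{1}{-2} \cdot 2 \left(8 + 121 - 88\right) + \sqrt{16} = \left(- \frac{1}{2}\right) 2 \cdot 41 + 4 = \left(-1\right) 41 + 4 = -41 + 4 = -37$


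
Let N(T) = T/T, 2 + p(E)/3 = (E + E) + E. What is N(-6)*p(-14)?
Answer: -132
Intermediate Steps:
p(E) = -6 + 9*E (p(E) = -6 + 3*((E + E) + E) = -6 + 3*(2*E + E) = -6 + 3*(3*E) = -6 + 9*E)
N(T) = 1
N(-6)*p(-14) = 1*(-6 + 9*(-14)) = 1*(-6 - 126) = 1*(-132) = -132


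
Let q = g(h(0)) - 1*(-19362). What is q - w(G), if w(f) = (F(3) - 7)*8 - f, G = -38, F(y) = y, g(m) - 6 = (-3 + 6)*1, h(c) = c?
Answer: 19365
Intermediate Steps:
g(m) = 9 (g(m) = 6 + (-3 + 6)*1 = 6 + 3*1 = 6 + 3 = 9)
w(f) = -32 - f (w(f) = (3 - 7)*8 - f = -4*8 - f = -32 - f)
q = 19371 (q = 9 - 1*(-19362) = 9 + 19362 = 19371)
q - w(G) = 19371 - (-32 - 1*(-38)) = 19371 - (-32 + 38) = 19371 - 1*6 = 19371 - 6 = 19365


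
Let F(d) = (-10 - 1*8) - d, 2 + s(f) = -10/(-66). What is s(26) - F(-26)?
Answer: -325/33 ≈ -9.8485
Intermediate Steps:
s(f) = -61/33 (s(f) = -2 - 10/(-66) = -2 - 10*(-1/66) = -2 + 5/33 = -61/33)
F(d) = -18 - d (F(d) = (-10 - 8) - d = -18 - d)
s(26) - F(-26) = -61/33 - (-18 - 1*(-26)) = -61/33 - (-18 + 26) = -61/33 - 1*8 = -61/33 - 8 = -325/33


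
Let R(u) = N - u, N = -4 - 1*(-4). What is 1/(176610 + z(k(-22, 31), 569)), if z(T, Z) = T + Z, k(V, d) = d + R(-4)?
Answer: 1/177214 ≈ 5.6429e-6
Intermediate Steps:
N = 0 (N = -4 + 4 = 0)
R(u) = -u (R(u) = 0 - u = -u)
k(V, d) = 4 + d (k(V, d) = d - 1*(-4) = d + 4 = 4 + d)
1/(176610 + z(k(-22, 31), 569)) = 1/(176610 + ((4 + 31) + 569)) = 1/(176610 + (35 + 569)) = 1/(176610 + 604) = 1/177214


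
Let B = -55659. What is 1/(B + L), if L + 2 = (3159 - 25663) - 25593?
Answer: -1/103758 ≈ -9.6378e-6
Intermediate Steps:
L = -48099 (L = -2 + ((3159 - 25663) - 25593) = -2 + (-22504 - 25593) = -2 - 48097 = -48099)
1/(B + L) = 1/(-55659 - 48099) = 1/(-103758) = -1/103758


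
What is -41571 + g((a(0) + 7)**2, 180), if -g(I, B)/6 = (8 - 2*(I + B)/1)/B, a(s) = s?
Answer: -41556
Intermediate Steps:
g(I, B) = -6*(8 - 2*B - 2*I)/B (g(I, B) = -6*(8 - 2*(I + B)/1)/B = -6*(8 - 2*(B + I))/B = -6*(8 + (-2*B - 2*I))/B = -6*(8 - 2*B - 2*I)/B)
-41571 + g((a(0) + 7)**2, 180) = -41571 + 12*(-4 + 180 + (0 + 7)**2)/180 = -41571 + 12*(1/180)*(-4 + 180 + 7**2) = -41571 + 12*(1/180)*(-4 + 180 + 49) = -41571 + 12*(1/180)*225 = -41571 + 15 = -41556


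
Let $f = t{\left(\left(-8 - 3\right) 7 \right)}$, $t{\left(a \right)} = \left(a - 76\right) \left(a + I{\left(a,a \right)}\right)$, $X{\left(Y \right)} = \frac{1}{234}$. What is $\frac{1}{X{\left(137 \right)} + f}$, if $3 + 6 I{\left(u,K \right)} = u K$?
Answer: $- \frac{234}{32603687} \approx -7.1771 \cdot 10^{-6}$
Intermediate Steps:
$X{\left(Y \right)} = \frac{1}{234}$
$I{\left(u,K \right)} = - \frac{1}{2} + \frac{K u}{6}$ ($I{\left(u,K \right)} = - \frac{1}{2} + \frac{u K}{6} = - \frac{1}{2} + \frac{K u}{6}$)
$t{\left(a \right)} = \left(-76 + a\right) \left(- \frac{1}{2} + a + \frac{a^{2}}{6}\right)$ ($t{\left(a \right)} = \left(a - 76\right) \left(a + \left(- \frac{1}{2} + \frac{a a}{6}\right)\right) = \left(-76 + a\right) \left(a + \left(- \frac{1}{2} + \frac{a^{2}}{6}\right)\right) = \left(-76 + a\right) \left(- \frac{1}{2} + a + \frac{a^{2}}{6}\right)$)
$f = -139332$ ($f = 38 - \frac{153 \left(-8 - 3\right) 7}{2} - \frac{35 \left(\left(-8 - 3\right) 7\right)^{2}}{3} + \frac{\left(\left(-8 - 3\right) 7\right)^{3}}{6} = 38 - \frac{153 \left(\left(-11\right) 7\right)}{2} - \frac{35 \left(\left(-11\right) 7\right)^{2}}{3} + \frac{\left(\left(-11\right) 7\right)^{3}}{6} = 38 - - \frac{11781}{2} - \frac{35 \left(-77\right)^{2}}{3} + \frac{\left(-77\right)^{3}}{6} = 38 + \frac{11781}{2} - \frac{207515}{3} + \frac{1}{6} \left(-456533\right) = 38 + \frac{11781}{2} - \frac{207515}{3} - \frac{456533}{6} = -139332$)
$\frac{1}{X{\left(137 \right)} + f} = \frac{1}{\frac{1}{234} - 139332} = \frac{1}{- \frac{32603687}{234}} = - \frac{234}{32603687}$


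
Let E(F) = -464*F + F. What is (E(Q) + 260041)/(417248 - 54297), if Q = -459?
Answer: 472558/362951 ≈ 1.3020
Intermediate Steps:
E(F) = -463*F
(E(Q) + 260041)/(417248 - 54297) = (-463*(-459) + 260041)/(417248 - 54297) = (212517 + 260041)/362951 = 472558*(1/362951) = 472558/362951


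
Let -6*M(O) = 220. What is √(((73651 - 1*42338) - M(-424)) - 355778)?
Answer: I*√2919855/3 ≈ 569.59*I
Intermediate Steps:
M(O) = -110/3 (M(O) = -⅙*220 = -110/3)
√(((73651 - 1*42338) - M(-424)) - 355778) = √(((73651 - 1*42338) - 1*(-110/3)) - 355778) = √(((73651 - 42338) + 110/3) - 355778) = √((31313 + 110/3) - 355778) = √(94049/3 - 355778) = √(-973285/3) = I*√2919855/3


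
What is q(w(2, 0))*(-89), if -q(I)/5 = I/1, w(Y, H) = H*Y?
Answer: 0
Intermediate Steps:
q(I) = -5*I (q(I) = -5*I/1 = -5*I)
q(w(2, 0))*(-89) = -0*2*(-89) = -5*0*(-89) = 0*(-89) = 0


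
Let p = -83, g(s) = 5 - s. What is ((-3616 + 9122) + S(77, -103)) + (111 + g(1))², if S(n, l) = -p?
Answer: 18814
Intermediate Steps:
S(n, l) = 83 (S(n, l) = -1*(-83) = 83)
((-3616 + 9122) + S(77, -103)) + (111 + g(1))² = ((-3616 + 9122) + 83) + (111 + (5 - 1*1))² = (5506 + 83) + (111 + (5 - 1))² = 5589 + (111 + 4)² = 5589 + 115² = 5589 + 13225 = 18814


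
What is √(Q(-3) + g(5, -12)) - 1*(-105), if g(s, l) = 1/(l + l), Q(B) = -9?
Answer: 105 + I*√1302/12 ≈ 105.0 + 3.0069*I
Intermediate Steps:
g(s, l) = 1/(2*l)
√(Q(-3) + g(5, -12)) - 1*(-105) = √(-9 + (½)/(-12)) - 1*(-105) = √(-9 + (½)*(-1/12)) + 105 = √(-9 - 1/24) + 105 = √(-217/24) + 105 = I*√1302/12 + 105 = 105 + I*√1302/12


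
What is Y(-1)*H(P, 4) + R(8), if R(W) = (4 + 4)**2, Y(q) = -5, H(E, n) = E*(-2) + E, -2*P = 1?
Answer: 123/2 ≈ 61.500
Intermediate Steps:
P = -1/2 (P = -1/2*1 = -1/2 ≈ -0.50000)
H(E, n) = -E (H(E, n) = -2*E + E = -E)
R(W) = 64 (R(W) = 8**2 = 64)
Y(-1)*H(P, 4) + R(8) = -(-5)*(-1)/2 + 64 = -5*1/2 + 64 = -5/2 + 64 = 123/2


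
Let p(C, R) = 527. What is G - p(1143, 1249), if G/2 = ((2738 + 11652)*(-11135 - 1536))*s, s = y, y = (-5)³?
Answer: 45583921973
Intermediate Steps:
y = -125
s = -125
G = 45583922500 (G = 2*(((2738 + 11652)*(-11135 - 1536))*(-125)) = 2*((14390*(-12671))*(-125)) = 2*(-182335690*(-125)) = 2*22791961250 = 45583922500)
G - p(1143, 1249) = 45583922500 - 1*527 = 45583922500 - 527 = 45583921973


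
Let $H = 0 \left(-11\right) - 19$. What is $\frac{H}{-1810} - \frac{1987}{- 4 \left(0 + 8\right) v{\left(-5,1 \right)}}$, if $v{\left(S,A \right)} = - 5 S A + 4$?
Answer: $\frac{1807051}{839840} \approx 2.1517$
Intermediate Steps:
$v{\left(S,A \right)} = 4 - 5 A S$ ($v{\left(S,A \right)} = - 5 A S + 4 = 4 - 5 A S$)
$H = -19$ ($H = 0 - 19 = -19$)
$\frac{H}{-1810} - \frac{1987}{- 4 \left(0 + 8\right) v{\left(-5,1 \right)}} = - \frac{19}{-1810} - \frac{1987}{- 4 \left(0 + 8\right) \left(4 - 5 \left(-5\right)\right)} = \left(-19\right) \left(- \frac{1}{1810}\right) - \frac{1987}{\left(-4\right) 8 \left(4 + 25\right)} = \frac{19}{1810} - \frac{1987}{\left(-32\right) 29} = \frac{19}{1810} - \frac{1987}{-928} = \frac{19}{1810} - - \frac{1987}{928} = \frac{19}{1810} + \frac{1987}{928} = \frac{1807051}{839840}$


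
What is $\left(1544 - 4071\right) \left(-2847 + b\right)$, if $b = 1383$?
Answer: $3699528$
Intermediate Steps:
$\left(1544 - 4071\right) \left(-2847 + b\right) = \left(1544 - 4071\right) \left(-2847 + 1383\right) = \left(-2527\right) \left(-1464\right) = 3699528$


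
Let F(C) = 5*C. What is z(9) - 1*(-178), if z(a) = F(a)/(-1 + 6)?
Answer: 187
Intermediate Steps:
z(a) = a (z(a) = (5*a)/(-1 + 6) = (5*a)/5 = (5*a)*(⅕) = a)
z(9) - 1*(-178) = 9 - 1*(-178) = 9 + 178 = 187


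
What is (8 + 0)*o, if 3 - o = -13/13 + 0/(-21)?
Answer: 32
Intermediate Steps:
o = 4 (o = 3 - (-13/13 + 0/(-21)) = 3 - (-13*1/13 + 0*(-1/21)) = 3 - (-1 + 0) = 3 - 1*(-1) = 3 + 1 = 4)
(8 + 0)*o = (8 + 0)*4 = 8*4 = 32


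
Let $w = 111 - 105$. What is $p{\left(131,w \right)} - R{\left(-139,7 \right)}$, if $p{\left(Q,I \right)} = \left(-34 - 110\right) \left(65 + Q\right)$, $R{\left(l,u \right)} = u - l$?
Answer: $-28370$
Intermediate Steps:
$w = 6$
$p{\left(Q,I \right)} = -9360 - 144 Q$ ($p{\left(Q,I \right)} = - 144 \left(65 + Q\right) = -9360 - 144 Q$)
$p{\left(131,w \right)} - R{\left(-139,7 \right)} = \left(-9360 - 18864\right) - \left(7 - -139\right) = \left(-9360 - 18864\right) - \left(7 + 139\right) = -28224 - 146 = -28370$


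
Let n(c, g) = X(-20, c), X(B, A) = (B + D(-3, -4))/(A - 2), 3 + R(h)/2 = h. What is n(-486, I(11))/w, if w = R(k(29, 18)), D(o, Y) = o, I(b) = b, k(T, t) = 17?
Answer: 23/13664 ≈ 0.0016833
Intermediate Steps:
R(h) = -6 + 2*h
w = 28 (w = -6 + 2*17 = -6 + 34 = 28)
X(B, A) = (-3 + B)/(-2 + A) (X(B, A) = (B - 3)/(A - 2) = (-3 + B)/(-2 + A))
n(c, g) = -23/(-2 + c) (n(c, g) = (-3 - 20)/(-2 + c) = -23/(-2 + c))
n(-486, I(11))/w = -23/(-2 - 486)/28 = -23/(-488)*(1/28) = -23*(-1/488)*(1/28) = (23/488)*(1/28) = 23/13664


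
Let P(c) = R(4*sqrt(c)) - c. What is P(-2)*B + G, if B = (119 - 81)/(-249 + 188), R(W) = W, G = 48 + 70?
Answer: 7122/61 - 152*I*sqrt(2)/61 ≈ 116.75 - 3.5239*I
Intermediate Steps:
G = 118
B = -38/61 (B = 38/(-61) = 38*(-1/61) = -38/61 ≈ -0.62295)
P(c) = -c + 4*sqrt(c) (P(c) = 4*sqrt(c) - c = -c + 4*sqrt(c))
P(-2)*B + G = (-1*(-2) + 4*sqrt(-2))*(-38/61) + 118 = (2 + 4*(I*sqrt(2)))*(-38/61) + 118 = (2 + 4*I*sqrt(2))*(-38/61) + 118 = (-76/61 - 152*I*sqrt(2)/61) + 118 = 7122/61 - 152*I*sqrt(2)/61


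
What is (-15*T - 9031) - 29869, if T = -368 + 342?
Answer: -38510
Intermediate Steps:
T = -26
(-15*T - 9031) - 29869 = (-15*(-26) - 9031) - 29869 = (390 - 9031) - 29869 = -8641 - 29869 = -38510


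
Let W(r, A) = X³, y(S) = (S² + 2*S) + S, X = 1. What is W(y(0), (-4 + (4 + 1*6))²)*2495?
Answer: 2495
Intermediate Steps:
y(S) = S² + 3*S
W(r, A) = 1 (W(r, A) = 1³ = 1)
W(y(0), (-4 + (4 + 1*6))²)*2495 = 1*2495 = 2495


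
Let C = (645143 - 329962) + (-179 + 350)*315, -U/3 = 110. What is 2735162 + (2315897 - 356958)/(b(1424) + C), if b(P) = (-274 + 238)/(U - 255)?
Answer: 65611176976063/23987994 ≈ 2.7352e+6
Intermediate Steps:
U = -330 (U = -3*110 = -330)
b(P) = 4/65 (b(P) = (-274 + 238)/(-330 - 255) = -36/(-585) = -36*(-1/585) = 4/65)
C = 369046 (C = 315181 + 171*315 = 315181 + 53865 = 369046)
2735162 + (2315897 - 356958)/(b(1424) + C) = 2735162 + (2315897 - 356958)/(4/65 + 369046) = 2735162 + 1958939/(23987994/65) = 2735162 + 1958939*(65/23987994) = 2735162 + 127331035/23987994 = 65611176976063/23987994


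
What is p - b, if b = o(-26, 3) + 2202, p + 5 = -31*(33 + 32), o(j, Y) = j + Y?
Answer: -4199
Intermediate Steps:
o(j, Y) = Y + j
p = -2020 (p = -5 - 31*(33 + 32) = -5 - 31*65 = -5 - 2015 = -2020)
b = 2179 (b = (3 - 26) + 2202 = -23 + 2202 = 2179)
p - b = -2020 - 1*2179 = -2020 - 2179 = -4199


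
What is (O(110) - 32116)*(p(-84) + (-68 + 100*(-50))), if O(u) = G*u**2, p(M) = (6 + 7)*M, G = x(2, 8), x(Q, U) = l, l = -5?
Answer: 570514560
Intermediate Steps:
x(Q, U) = -5
G = -5
p(M) = 13*M
O(u) = -5*u**2
(O(110) - 32116)*(p(-84) + (-68 + 100*(-50))) = (-5*110**2 - 32116)*(13*(-84) + (-68 + 100*(-50))) = (-5*12100 - 32116)*(-1092 + (-68 - 5000)) = (-60500 - 32116)*(-1092 - 5068) = -92616*(-6160) = 570514560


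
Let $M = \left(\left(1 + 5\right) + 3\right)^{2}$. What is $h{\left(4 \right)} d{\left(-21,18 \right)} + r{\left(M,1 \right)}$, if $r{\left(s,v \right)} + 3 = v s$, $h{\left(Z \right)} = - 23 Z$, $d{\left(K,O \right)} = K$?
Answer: $2010$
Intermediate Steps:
$M = 81$ ($M = \left(6 + 3\right)^{2} = 9^{2} = 81$)
$r{\left(s,v \right)} = -3 + s v$ ($r{\left(s,v \right)} = -3 + v s = -3 + s v$)
$h{\left(4 \right)} d{\left(-21,18 \right)} + r{\left(M,1 \right)} = \left(-23\right) 4 \left(-21\right) + \left(-3 + 81 \cdot 1\right) = \left(-92\right) \left(-21\right) + \left(-3 + 81\right) = 1932 + 78 = 2010$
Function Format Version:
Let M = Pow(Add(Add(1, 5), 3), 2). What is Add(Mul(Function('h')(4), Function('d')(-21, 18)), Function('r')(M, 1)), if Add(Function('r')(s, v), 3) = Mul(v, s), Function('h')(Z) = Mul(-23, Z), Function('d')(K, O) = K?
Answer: 2010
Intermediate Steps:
M = 81 (M = Pow(Add(6, 3), 2) = Pow(9, 2) = 81)
Function('r')(s, v) = Add(-3, Mul(s, v)) (Function('r')(s, v) = Add(-3, Mul(v, s)) = Add(-3, Mul(s, v)))
Add(Mul(Function('h')(4), Function('d')(-21, 18)), Function('r')(M, 1)) = Add(Mul(Mul(-23, 4), -21), Add(-3, Mul(81, 1))) = Add(Mul(-92, -21), Add(-3, 81)) = Add(1932, 78) = 2010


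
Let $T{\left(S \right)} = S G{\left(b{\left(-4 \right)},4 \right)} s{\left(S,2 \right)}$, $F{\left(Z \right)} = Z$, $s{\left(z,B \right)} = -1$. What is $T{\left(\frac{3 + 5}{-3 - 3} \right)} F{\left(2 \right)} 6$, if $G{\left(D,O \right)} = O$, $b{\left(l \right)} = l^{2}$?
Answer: $64$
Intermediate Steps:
$T{\left(S \right)} = - 4 S$ ($T{\left(S \right)} = S 4 \left(-1\right) = 4 S \left(-1\right) = - 4 S$)
$T{\left(\frac{3 + 5}{-3 - 3} \right)} F{\left(2 \right)} 6 = - 4 \frac{3 + 5}{-3 - 3} \cdot 2 \cdot 6 = - 4 \frac{8}{-6} \cdot 2 \cdot 6 = - 4 \cdot 8 \left(- \frac{1}{6}\right) 2 \cdot 6 = \left(-4\right) \left(- \frac{4}{3}\right) 2 \cdot 6 = \frac{16}{3} \cdot 2 \cdot 6 = \frac{32}{3} \cdot 6 = 64$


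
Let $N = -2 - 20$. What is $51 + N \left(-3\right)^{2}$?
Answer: $-147$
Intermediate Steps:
$N = -22$ ($N = -2 - 20 = -22$)
$51 + N \left(-3\right)^{2} = 51 - 22 \left(-3\right)^{2} = 51 - 198 = -147$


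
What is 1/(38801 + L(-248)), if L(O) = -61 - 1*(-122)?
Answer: 1/38862 ≈ 2.5732e-5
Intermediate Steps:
L(O) = 61 (L(O) = -61 + 122 = 61)
1/(38801 + L(-248)) = 1/(38801 + 61) = 1/38862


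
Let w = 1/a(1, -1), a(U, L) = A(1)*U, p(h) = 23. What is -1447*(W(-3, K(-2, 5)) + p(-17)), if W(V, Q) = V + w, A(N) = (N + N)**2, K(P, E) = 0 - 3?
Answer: -117207/4 ≈ -29302.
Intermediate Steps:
K(P, E) = -3
A(N) = 4*N**2 (A(N) = (2*N)**2 = 4*N**2)
a(U, L) = 4*U (a(U, L) = (4*1**2)*U = (4*1)*U = 4*U)
w = 1/4 (w = 1/(4*1) = 1/4 ≈ 0.25000)
W(V, Q) = 1/4 + V (W(V, Q) = V + 1/4 = 1/4 + V)
-1447*(W(-3, K(-2, 5)) + p(-17)) = -1447*((1/4 - 3) + 23) = -1447*(-11/4 + 23) = -1447*81/4 = -117207/4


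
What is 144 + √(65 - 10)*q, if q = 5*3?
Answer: 144 + 15*√55 ≈ 255.24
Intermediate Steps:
q = 15
144 + √(65 - 10)*q = 144 + √(65 - 10)*15 = 144 + √55*15 = 144 + 15*√55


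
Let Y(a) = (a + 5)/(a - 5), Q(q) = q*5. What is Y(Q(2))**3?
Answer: 27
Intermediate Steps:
Q(q) = 5*q
Y(a) = (5 + a)/(-5 + a)
Y(Q(2))**3 = ((5 + 5*2)/(-5 + 5*2))**3 = ((5 + 10)/(-5 + 10))**3 = (15/5)**3 = ((1/5)*15)**3 = 3**3 = 27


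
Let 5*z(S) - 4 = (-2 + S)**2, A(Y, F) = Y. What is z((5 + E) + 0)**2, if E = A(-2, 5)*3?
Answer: 169/25 ≈ 6.7600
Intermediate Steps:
E = -6 (E = -2*3 = -6)
z(S) = 4/5 + (-2 + S)**2/5
z((5 + E) + 0)**2 = (4/5 + (-2 + ((5 - 6) + 0))**2/5)**2 = (4/5 + (-2 + (-1 + 0))**2/5)**2 = (4/5 + (-2 - 1)**2/5)**2 = (4/5 + (1/5)*(-3)**2)**2 = (4/5 + (1/5)*9)**2 = (4/5 + 9/5)**2 = (13/5)**2 = 169/25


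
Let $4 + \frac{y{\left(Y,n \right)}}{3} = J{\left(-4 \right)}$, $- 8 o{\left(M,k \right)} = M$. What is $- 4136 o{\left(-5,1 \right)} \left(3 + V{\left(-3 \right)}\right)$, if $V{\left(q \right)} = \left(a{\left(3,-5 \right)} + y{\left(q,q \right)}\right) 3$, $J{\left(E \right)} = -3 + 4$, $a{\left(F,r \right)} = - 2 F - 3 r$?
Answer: $-7755$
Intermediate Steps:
$a{\left(F,r \right)} = - 3 r - 2 F$
$o{\left(M,k \right)} = - \frac{M}{8}$
$J{\left(E \right)} = 1$
$y{\left(Y,n \right)} = -9$ ($y{\left(Y,n \right)} = -12 + 3 \cdot 1 = -12 + 3 = -9$)
$V{\left(q \right)} = 0$ ($V{\left(q \right)} = \left(\left(\left(-3\right) \left(-5\right) - 6\right) - 9\right) 3 = \left(\left(15 - 6\right) - 9\right) 3 = \left(9 - 9\right) 3 = 0 \cdot 3 = 0$)
$- 4136 o{\left(-5,1 \right)} \left(3 + V{\left(-3 \right)}\right) = - 4136 \left(- \frac{1}{8}\right) \left(-5\right) \left(3 + 0\right) = - 4136 \cdot \frac{5}{8} \cdot 3 = \left(-4136\right) \frac{15}{8} = -7755$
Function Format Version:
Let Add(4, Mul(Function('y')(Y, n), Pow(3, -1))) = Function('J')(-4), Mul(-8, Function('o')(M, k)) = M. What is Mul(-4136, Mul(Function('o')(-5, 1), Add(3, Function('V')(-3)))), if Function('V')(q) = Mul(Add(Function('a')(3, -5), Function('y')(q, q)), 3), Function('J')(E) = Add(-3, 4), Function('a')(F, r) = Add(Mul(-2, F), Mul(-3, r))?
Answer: -7755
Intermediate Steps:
Function('a')(F, r) = Add(Mul(-3, r), Mul(-2, F))
Function('o')(M, k) = Mul(Rational(-1, 8), M)
Function('J')(E) = 1
Function('y')(Y, n) = -9 (Function('y')(Y, n) = Add(-12, Mul(3, 1)) = Add(-12, 3) = -9)
Function('V')(q) = 0 (Function('V')(q) = Mul(Add(Add(Mul(-3, -5), Mul(-2, 3)), -9), 3) = Mul(Add(Add(15, -6), -9), 3) = Mul(Add(9, -9), 3) = Mul(0, 3) = 0)
Mul(-4136, Mul(Function('o')(-5, 1), Add(3, Function('V')(-3)))) = Mul(-4136, Mul(Mul(Rational(-1, 8), -5), Add(3, 0))) = Mul(-4136, Mul(Rational(5, 8), 3)) = Mul(-4136, Rational(15, 8)) = -7755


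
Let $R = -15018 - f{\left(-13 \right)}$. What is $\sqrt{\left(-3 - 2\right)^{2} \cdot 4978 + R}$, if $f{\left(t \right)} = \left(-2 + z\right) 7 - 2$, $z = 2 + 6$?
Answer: $4 \sqrt{6837} \approx 330.74$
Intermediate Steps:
$z = 8$
$f{\left(t \right)} = 40$ ($f{\left(t \right)} = \left(-2 + 8\right) 7 - 2 = 6 \cdot 7 - 2 = 42 - 2 = 40$)
$R = -15058$ ($R = -15018 - 40 = -15058$)
$\sqrt{\left(-3 - 2\right)^{2} \cdot 4978 + R} = \sqrt{\left(-3 - 2\right)^{2} \cdot 4978 - 15058} = \sqrt{\left(-5\right)^{2} \cdot 4978 - 15058} = \sqrt{25 \cdot 4978 - 15058} = \sqrt{124450 - 15058} = \sqrt{109392} = 4 \sqrt{6837}$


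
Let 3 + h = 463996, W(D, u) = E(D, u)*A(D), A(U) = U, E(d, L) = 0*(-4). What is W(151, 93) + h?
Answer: 463993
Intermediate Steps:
E(d, L) = 0
W(D, u) = 0 (W(D, u) = 0*D = 0)
h = 463993 (h = -3 + 463996 = 463993)
W(151, 93) + h = 0 + 463993 = 463993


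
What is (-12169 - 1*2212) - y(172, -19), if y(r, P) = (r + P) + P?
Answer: -14515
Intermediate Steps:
y(r, P) = r + 2*P (y(r, P) = (P + r) + P = r + 2*P)
(-12169 - 1*2212) - y(172, -19) = (-12169 - 1*2212) - (172 + 2*(-19)) = (-12169 - 2212) - (172 - 38) = -14381 - 1*134 = -14381 - 134 = -14515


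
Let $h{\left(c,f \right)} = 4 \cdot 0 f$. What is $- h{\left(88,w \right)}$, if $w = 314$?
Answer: $0$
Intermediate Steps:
$h{\left(c,f \right)} = 0$ ($h{\left(c,f \right)} = 0 f = 0$)
$- h{\left(88,w \right)} = \left(-1\right) 0 = 0$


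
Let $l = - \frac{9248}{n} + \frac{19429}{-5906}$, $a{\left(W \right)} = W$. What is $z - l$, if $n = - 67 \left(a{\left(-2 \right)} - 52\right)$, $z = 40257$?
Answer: $\frac{430166392583}{10683954} \approx 40263.0$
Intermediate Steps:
$n = 3618$ ($n = - 67 \left(-2 - 52\right) = \left(-67\right) \left(-54\right) = 3618$)
$l = - \frac{62456405}{10683954}$ ($l = - \frac{9248}{3618} + \frac{19429}{-5906} = \left(-9248\right) \frac{1}{3618} + 19429 \left(- \frac{1}{5906}\right) = - \frac{4624}{1809} - \frac{19429}{5906} = - \frac{62456405}{10683954} \approx -5.8458$)
$z - l = 40257 - - \frac{62456405}{10683954} = 40257 + \frac{62456405}{10683954} = \frac{430166392583}{10683954}$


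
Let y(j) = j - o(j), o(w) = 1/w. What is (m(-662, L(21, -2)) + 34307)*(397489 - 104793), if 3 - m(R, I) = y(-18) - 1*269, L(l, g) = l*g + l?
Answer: 91137485260/9 ≈ 1.0126e+10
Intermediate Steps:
o(w) = 1/w
y(j) = j - 1/j
L(l, g) = l + g*l (L(l, g) = g*l + l = l + g*l)
m(R, I) = 5219/18 (m(R, I) = 3 - ((-18 - 1/(-18)) - 1*269) = 3 - ((-18 - 1*(-1/18)) - 269) = 3 - ((-18 + 1/18) - 269) = 3 - (-323/18 - 269) = 3 - 1*(-5165/18) = 3 + 5165/18 = 5219/18)
(m(-662, L(21, -2)) + 34307)*(397489 - 104793) = (5219/18 + 34307)*(397489 - 104793) = (622745/18)*292696 = 91137485260/9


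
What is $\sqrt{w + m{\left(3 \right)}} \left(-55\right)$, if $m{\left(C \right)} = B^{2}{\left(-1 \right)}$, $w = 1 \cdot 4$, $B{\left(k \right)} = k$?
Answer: $- 55 \sqrt{5} \approx -122.98$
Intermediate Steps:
$w = 4$
$m{\left(C \right)} = 1$ ($m{\left(C \right)} = \left(-1\right)^{2} = 1$)
$\sqrt{w + m{\left(3 \right)}} \left(-55\right) = \sqrt{4 + 1} \left(-55\right) = \sqrt{5} \left(-55\right) = - 55 \sqrt{5}$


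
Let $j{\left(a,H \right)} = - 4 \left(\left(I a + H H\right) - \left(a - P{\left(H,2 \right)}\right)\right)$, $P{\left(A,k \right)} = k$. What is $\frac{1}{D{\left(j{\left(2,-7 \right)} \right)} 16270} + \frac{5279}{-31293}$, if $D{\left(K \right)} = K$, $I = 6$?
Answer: $- \frac{343557833}{2036548440} \approx -0.1687$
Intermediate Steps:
$j{\left(a,H \right)} = -8 - 20 a - 4 H^{2}$ ($j{\left(a,H \right)} = - 4 \left(\left(6 a + H H\right) - \left(-2 + a\right)\right) = - 4 \left(\left(6 a + H^{2}\right) - \left(-2 + a\right)\right) = - 4 \left(\left(H^{2} + 6 a\right) - \left(-2 + a\right)\right) = - 4 \left(2 + H^{2} + 5 a\right) = -8 - 20 a - 4 H^{2}$)
$\frac{1}{D{\left(j{\left(2,-7 \right)} \right)} 16270} + \frac{5279}{-31293} = \frac{1}{\left(-8 - 40 - 4 \left(-7\right)^{2}\right) 16270} + \frac{5279}{-31293} = \frac{1}{-8 - 40 - 196} \cdot \frac{1}{16270} + 5279 \left(- \frac{1}{31293}\right) = \frac{1}{-8 - 40 - 196} \cdot \frac{1}{16270} - \frac{5279}{31293} = \frac{1}{-244} \cdot \frac{1}{16270} - \frac{5279}{31293} = \left(- \frac{1}{244}\right) \frac{1}{16270} - \frac{5279}{31293} = - \frac{1}{3969880} - \frac{5279}{31293} = - \frac{343557833}{2036548440}$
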